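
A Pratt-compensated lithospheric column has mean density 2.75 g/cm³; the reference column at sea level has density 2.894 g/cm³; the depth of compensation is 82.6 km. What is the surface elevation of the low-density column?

4.33 km

ρ_ref D = ρ (D + h) → h = D (ρ_ref − ρ)/ρ.
h = 82.6 km × (2.894 − 2.75)/2.75 = 4.33 km.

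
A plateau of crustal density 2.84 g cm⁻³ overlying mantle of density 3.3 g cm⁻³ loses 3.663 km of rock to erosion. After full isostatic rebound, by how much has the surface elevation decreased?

0.511 km

Rebound u = e ρ_c/ρ_m = 3.663 km × 2.84/3.3 = 3.152 km.
Net surface drop = e − u = 3.663 km − 3.152 km = e (ρ_m − ρ_c)/ρ_m = 0.511 km.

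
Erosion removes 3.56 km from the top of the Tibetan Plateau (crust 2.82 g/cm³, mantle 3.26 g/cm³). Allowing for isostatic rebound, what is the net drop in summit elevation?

0.48 km

Rebound u = e ρ_c/ρ_m = 3.56 km × 2.82/3.26 = 3.08 km.
Net surface drop = e − u = 3.56 km − 3.08 km = e (ρ_m − ρ_c)/ρ_m = 0.48 km.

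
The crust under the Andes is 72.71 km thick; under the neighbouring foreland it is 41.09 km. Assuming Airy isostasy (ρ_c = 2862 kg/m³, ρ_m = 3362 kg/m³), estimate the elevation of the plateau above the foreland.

Excess crust Δ = 72.71 km − 41.09 km = 31.62 km, split between elevation h and root r with h + r = Δ.
Airy balance ρ_c h = (ρ_m − ρ_c) r gives r = h ρ_c/(ρ_m − ρ_c), so h (1 + ρ_c/(ρ_m − ρ_c)) = Δ, i.e. h = Δ (ρ_m − ρ_c)/ρ_m.
h = 31.62 km × 500/3362 = 4.7 km.

4.7 km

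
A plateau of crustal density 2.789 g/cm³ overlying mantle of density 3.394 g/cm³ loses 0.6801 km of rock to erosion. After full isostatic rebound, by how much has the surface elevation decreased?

0.121 km

Rebound u = e ρ_c/ρ_m = 0.6801 km × 2.789/3.394 = 0.5589 km.
Net surface drop = e − u = 0.6801 km − 0.5589 km = e (ρ_m − ρ_c)/ρ_m = 0.121 km.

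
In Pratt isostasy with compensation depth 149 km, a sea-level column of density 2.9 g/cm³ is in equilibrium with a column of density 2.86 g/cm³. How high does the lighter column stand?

2.08 km

ρ_ref D = ρ (D + h) → h = D (ρ_ref − ρ)/ρ.
h = 149 km × (2.9 − 2.86)/2.86 = 2.08 km.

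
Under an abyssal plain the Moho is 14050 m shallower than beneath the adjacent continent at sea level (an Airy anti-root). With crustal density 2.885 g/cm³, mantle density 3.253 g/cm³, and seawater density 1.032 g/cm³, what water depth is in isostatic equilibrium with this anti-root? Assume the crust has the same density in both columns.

Replacing a thickness d of crust by seawater at the top must be balanced by replacing crust with mantle at the base: d (ρ_c − ρ_w) = a (ρ_m − ρ_c).
d = a (ρ_m − ρ_c)/(ρ_c − ρ_w) = 14050 m × 0.368/1.853 = 2790 m.

2790 m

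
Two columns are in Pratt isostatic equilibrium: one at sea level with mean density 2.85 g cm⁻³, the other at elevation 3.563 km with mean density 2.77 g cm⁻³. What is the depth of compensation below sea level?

123 km

ρ_ref D = ρ (D + h) → D (ρ_ref − ρ) = ρ h.
D = ρ h/(ρ_ref − ρ) = 2.77 × 3.563 km/(2.85 − 2.77) = 123 km.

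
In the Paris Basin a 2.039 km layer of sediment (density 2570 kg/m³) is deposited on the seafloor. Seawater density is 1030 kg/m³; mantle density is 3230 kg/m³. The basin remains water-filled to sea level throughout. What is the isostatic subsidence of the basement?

1.43 km

Submarine loading: the sediment displaces seawater, and the subsidence is in turn flooded, so s (ρ_m − ρ_w) = t (ρ_sed − ρ_w).
s = 2.039 km × (2570 − 1030) / (3230 − 1030) = 1.43 km.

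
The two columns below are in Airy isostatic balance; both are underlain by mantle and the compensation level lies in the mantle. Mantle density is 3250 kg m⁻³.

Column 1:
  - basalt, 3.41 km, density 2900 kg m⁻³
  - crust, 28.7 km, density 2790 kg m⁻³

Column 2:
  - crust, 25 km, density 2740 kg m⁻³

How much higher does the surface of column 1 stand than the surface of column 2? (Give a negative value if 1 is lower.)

0.506 km

For any compensation level in the mantle, the mantle terms cancel and isostasy reduces to e = (Σt_1 − Σt_2) − (Σ(ρt)_1 − Σ(ρt)_2) / ρ_m.
Σt_1 = 32.11 km; Σt_2 = 25 km; Σ(ρt)_1 = 89962; Σ(ρt)_2 = 68500 (in km·kg m⁻³).
e = (32.11 − 25) − (89962 − 68500) / 3250 = 0.506 km.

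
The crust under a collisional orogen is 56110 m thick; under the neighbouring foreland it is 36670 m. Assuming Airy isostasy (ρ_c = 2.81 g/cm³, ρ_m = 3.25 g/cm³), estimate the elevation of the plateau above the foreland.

2630 m

Excess crust Δ = 56110 m − 36670 m = 19440 m, split between elevation h and root r with h + r = Δ.
Airy balance ρ_c h = (ρ_m − ρ_c) r gives r = h ρ_c/(ρ_m − ρ_c), so h (1 + ρ_c/(ρ_m − ρ_c)) = Δ, i.e. h = Δ (ρ_m − ρ_c)/ρ_m.
h = 19440 m × 0.44/3.25 = 2630 m.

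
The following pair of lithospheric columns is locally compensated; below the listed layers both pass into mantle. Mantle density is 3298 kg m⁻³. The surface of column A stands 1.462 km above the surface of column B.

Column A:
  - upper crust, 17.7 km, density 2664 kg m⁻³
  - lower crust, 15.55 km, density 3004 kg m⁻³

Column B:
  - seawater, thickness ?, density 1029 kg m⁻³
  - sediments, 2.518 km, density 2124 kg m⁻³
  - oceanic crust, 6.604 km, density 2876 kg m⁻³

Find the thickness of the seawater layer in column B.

Take the compensation level at the base of the deeper column (depth z_c below the surface of column A) and equate Σ ρ_i t_i down to z_c; mantle fills any gap and the z_c terms cancel.
Column A: 17.7×2664 + 15.55×3004 + (z_c − 33.25)×3298
Column B: 1.462×0 + x×1029 + 2.518×2124 + 6.604×2876 + (z_c − 1.462 − 9.122 − x)×3298
The z_c×3298 term appears on both sides and cancels. Collect the known terms of each column as K = Σ(ρt)_known − 3298 × (depth of known layers): K_A = 93865 − 3298×33.25 = −15793.5; K_B = 24341.336 − 3298×(1.462 + 9.122) = −10564.696.
Balance: K_A = K_B − x×(3298 − 1029), so x = (K_B − K_A)/(3298 − 1029) = 5228.8/2269 = 2.3 km.

2.3 km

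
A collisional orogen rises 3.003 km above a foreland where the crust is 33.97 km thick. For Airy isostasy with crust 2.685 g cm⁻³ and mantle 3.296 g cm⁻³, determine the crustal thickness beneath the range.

Root depth r = h ρ_c / (ρ_m − ρ_c) = 3.003 km × 2.685 / 0.611 = 13.2 km.
Total thickness = T + h + r = 33.97 km + 3.003 km + 13.2 km = 50.2 km.

50.2 km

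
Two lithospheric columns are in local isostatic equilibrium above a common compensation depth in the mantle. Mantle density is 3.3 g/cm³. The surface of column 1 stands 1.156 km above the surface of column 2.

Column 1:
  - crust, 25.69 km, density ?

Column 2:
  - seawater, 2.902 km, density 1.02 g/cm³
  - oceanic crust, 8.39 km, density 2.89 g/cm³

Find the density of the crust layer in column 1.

Take the compensation level at the base of the deeper column (depth z_c below the surface of column 1) and equate Σ ρ_i t_i down to z_c; mantle fills any gap and the z_c terms cancel.
Column 1: 25.69×ρ + (z_c − 25.69)×3.3
Column 2: 1.156×0 + 2.902×1.02 + 8.39×2.89 + (z_c − 1.156 − 11.292)×3.3
The z_c×3.3 term appears on both sides and cancels. Collect the known terms of each column as K = Σ(ρt)_known − 3.3 × (depth of known layers): K_1 = 0 − 3.3×25.69 = −84.777; K_2 = 27.20714 − 3.3×(1.156 + 11.292) = −13.87126.
Balance: K_1 + 25.69×ρ = K_2, so ρ = (K_2 − K_1)/25.69 = 70.9057/25.69 = 2.76 g/cm³.

2.76 g/cm³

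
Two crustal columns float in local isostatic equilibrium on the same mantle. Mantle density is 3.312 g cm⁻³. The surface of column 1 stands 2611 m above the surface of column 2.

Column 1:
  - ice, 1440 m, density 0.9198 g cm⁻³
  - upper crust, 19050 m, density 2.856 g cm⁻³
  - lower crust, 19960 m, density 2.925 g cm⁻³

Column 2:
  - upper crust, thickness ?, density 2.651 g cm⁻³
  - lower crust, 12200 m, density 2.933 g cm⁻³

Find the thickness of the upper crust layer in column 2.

Take the compensation level at the base of the deeper column (depth z_c below the surface of column 1) and equate Σ ρ_i t_i down to z_c; mantle fills any gap and the z_c terms cancel.
Column 1: 1440×0.9198 + 19050×2.856 + 19960×2.925 + (z_c − 40450)×3.312
Column 2: 2611×0 + x×2.651 + 12200×2.933 + (z_c − 2611 − 12200 − x)×3.312
The z_c×3.312 term appears on both sides and cancels. Collect the known terms of each column as K = Σ(ρt)_known − 3.312 × (depth of known layers): K_1 = 114114.312 − 3.312×40450 = −19856.088; K_2 = 35782.6 − 3.312×(2611 + 12200) = −13271.432.
Balance: K_1 = K_2 − x×(3.312 − 2.651), so x = (K_2 − K_1)/(3.312 − 2.651) = 6584.66/0.661 = 9960 m.

9960 m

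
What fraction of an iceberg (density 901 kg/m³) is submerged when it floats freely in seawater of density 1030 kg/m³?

0.875

Submerged fraction = ρ_obj/ρ_fluid = 901/1030 = 0.875.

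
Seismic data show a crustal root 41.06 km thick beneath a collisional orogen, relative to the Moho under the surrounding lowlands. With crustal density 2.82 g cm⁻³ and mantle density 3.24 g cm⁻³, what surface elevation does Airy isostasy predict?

By Archimedes' principle applied to the lithosphere: ρ_c h = (ρ_m − ρ_c) r.
h = r (ρ_m − ρ_c) / ρ_c = 41.06 km × (3.24 − 2.82) / 2.82 = 6.12 km.

6.12 km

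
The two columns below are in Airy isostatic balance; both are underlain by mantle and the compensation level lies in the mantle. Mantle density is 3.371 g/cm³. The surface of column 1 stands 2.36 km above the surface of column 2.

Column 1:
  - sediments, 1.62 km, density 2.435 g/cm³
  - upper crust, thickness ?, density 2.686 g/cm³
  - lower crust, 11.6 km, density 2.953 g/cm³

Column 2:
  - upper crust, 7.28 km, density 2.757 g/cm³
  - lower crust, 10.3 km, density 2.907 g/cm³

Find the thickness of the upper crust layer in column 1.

15.8 km

Take the compensation level at the base of the deeper column (depth z_c below the surface of column 1) and equate Σ ρ_i t_i down to z_c; mantle fills any gap and the z_c terms cancel.
Column 1: 1.62×2.435 + x×2.686 + 11.6×2.953 + (z_c − 13.22 − x)×3.371
Column 2: 2.36×0 + 7.28×2.757 + 10.3×2.907 + (z_c − 2.36 − 17.58)×3.371
The z_c×3.371 term appears on both sides and cancels. Collect the known terms of each column as K = Σ(ρt)_known − 3.371 × (depth of known layers): K_1 = 38.1995 − 3.371×13.22 = −6.36512; K_2 = 50.01306 − 3.371×(2.36 + 17.58) = −17.20468.
Balance: K_1 − x×(3.371 − 2.686) = K_2, so x = (K_1 − K_2)/(3.371 − 2.686) = 10.8396/0.685 = 15.8 km.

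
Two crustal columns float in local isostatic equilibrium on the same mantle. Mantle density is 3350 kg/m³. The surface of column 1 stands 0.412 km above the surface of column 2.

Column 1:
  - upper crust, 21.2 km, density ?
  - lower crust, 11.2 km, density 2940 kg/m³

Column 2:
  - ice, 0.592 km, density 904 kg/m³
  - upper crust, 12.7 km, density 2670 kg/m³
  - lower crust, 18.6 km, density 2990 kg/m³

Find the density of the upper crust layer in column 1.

Take the compensation level at the base of the deeper column (depth z_c below the surface of column 1) and equate Σ ρ_i t_i down to z_c; mantle fills any gap and the z_c terms cancel.
Column 1: 21.2×ρ + 11.2×2940 + (z_c − 32.4)×3350
Column 2: 0.412×0 + 0.592×904 + 12.7×2670 + 18.6×2990 + (z_c − 0.412 − 31.892)×3350
The z_c×3350 term appears on both sides and cancels. Collect the known terms of each column as K = Σ(ρt)_known − 3350 × (depth of known layers): K_1 = 32928 − 3350×32.4 = −75612; K_2 = 90058.168 − 3350×(0.412 + 31.892) = −18160.232.
Balance: K_1 + 21.2×ρ = K_2, so ρ = (K_2 − K_1)/21.2 = 57451.8/21.2 = 2710 kg/m³.

2710 kg/m³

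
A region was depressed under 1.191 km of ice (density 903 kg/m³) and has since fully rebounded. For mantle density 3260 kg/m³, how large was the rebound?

Removing the load lets mantle flow back in; uplift u satisfies ρ_ice t = ρ_m u.
u = t ρ_ice/ρ_m = 1.191 km × 903/3260 = 0.33 km.

0.33 km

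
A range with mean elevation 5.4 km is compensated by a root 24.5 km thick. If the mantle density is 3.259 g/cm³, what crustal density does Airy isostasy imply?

2.67 g/cm³

ρ_c h = (ρ_m − ρ_c) r → ρ_c (h + r) = ρ_m r → ρ_c = ρ_m r / (h + r).
ρ_c = 3.259 × 24.5 km / (5.4 km + 24.5 km) = 2.67 g/cm³.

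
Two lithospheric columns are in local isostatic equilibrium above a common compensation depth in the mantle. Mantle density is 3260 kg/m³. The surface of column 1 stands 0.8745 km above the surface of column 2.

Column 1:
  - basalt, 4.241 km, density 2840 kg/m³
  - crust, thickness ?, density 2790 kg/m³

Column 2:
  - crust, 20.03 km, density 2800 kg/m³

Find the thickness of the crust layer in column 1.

Take the compensation level at the base of the deeper column (depth z_c below the surface of column 1) and equate Σ ρ_i t_i down to z_c; mantle fills any gap and the z_c terms cancel.
Column 1: 4.241×2840 + x×2790 + (z_c − 4.241 − x)×3260
Column 2: 0.8745×0 + 20.03×2800 + (z_c − 0.8745 − 20.03)×3260
The z_c×3260 term appears on both sides and cancels. Collect the known terms of each column as K = Σ(ρt)_known − 3260 × (depth of known layers): K_1 = 12044.44 − 3260×4.241 = −1781.22; K_2 = 56084 − 3260×(0.8745 + 20.03) = −12064.67.
Balance: K_1 − x×(3260 − 2790) = K_2, so x = (K_1 − K_2)/(3260 − 2790) = 10283.5/470 = 21.9 km.

21.9 km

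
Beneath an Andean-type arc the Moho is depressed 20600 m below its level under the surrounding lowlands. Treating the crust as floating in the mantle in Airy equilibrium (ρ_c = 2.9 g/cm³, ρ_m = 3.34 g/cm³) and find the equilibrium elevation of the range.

3130 m

Balancing pressure at the compensation depth: ρ_c h = (ρ_m − ρ_c) r.
h = r (ρ_m − ρ_c) / ρ_c = 20600 m × (3.34 − 2.9) / 2.9 = 3130 m.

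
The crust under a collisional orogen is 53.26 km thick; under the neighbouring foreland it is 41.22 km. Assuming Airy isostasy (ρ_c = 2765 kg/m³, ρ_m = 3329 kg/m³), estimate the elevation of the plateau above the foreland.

Excess crust Δ = 53.26 km − 41.22 km = 12.04 km, split between elevation h and root r with h + r = Δ.
Airy balance ρ_c h = (ρ_m − ρ_c) r gives r = h ρ_c/(ρ_m − ρ_c), so h (1 + ρ_c/(ρ_m − ρ_c)) = Δ, i.e. h = Δ (ρ_m − ρ_c)/ρ_m.
h = 12.04 km × 564/3329 = 2.04 km.

2.04 km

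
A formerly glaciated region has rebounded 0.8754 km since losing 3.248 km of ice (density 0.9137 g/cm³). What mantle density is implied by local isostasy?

ρ_m = ρ_ice t / u = 0.9137 × 3.248 km/0.8754 km = 3.39 g/cm³.

3.39 g/cm³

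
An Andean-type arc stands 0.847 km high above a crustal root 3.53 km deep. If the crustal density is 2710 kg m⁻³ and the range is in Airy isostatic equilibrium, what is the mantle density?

Airy balance: ρ_c h = (ρ_m − ρ_c) r → ρ_m = ρ_c (1 + h/r).
ρ_m = 2710 × (1 + 0.847 km/3.53 km) = 3360 kg m⁻³.

3360 kg m⁻³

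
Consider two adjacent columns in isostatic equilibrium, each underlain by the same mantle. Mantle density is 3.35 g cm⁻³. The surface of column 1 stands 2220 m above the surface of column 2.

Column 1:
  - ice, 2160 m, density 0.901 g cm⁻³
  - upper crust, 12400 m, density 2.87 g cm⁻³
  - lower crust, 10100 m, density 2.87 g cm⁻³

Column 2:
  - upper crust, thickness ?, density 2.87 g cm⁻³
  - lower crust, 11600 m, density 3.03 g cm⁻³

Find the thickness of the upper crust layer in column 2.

Take the compensation level at the base of the deeper column (depth z_c below the surface of column 1) and equate Σ ρ_i t_i down to z_c; mantle fills any gap and the z_c terms cancel.
Column 1: 2160×0.901 + 12400×2.87 + 10100×2.87 + (z_c − 24660)×3.35
Column 2: 2220×0 + x×2.87 + 11600×3.03 + (z_c − 2220 − 11600 − x)×3.35
The z_c×3.35 term appears on both sides and cancels. Collect the known terms of each column as K = Σ(ρt)_known − 3.35 × (depth of known layers): K_1 = 66521.16 − 3.35×24660 = −16089.84; K_2 = 35148 − 3.35×(2220 + 11600) = −11149.
Balance: K_1 = K_2 − x×(3.35 − 2.87), so x = (K_2 − K_1)/(3.35 − 2.87) = 4940.84/0.48 = 10300 m.

10300 m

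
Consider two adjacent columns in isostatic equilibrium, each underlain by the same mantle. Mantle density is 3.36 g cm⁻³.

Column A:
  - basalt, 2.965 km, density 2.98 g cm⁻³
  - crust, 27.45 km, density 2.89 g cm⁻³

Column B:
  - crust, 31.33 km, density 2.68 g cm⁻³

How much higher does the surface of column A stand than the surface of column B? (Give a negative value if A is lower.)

For any compensation level in the mantle, the mantle terms cancel and isostasy reduces to e = (Σt_A − Σt_B) − (Σ(ρt)_A − Σ(ρt)_B) / ρ_m.
Σt_A = 30.415 km; Σt_B = 31.33 km; Σ(ρt)_A = 88.1662; Σ(ρt)_B = 83.9644 (in km·g cm⁻³).
e = (30.415 − 31.33) − (88.1662 − 83.9644) / 3.36 = −2.17 km.

−2.17 km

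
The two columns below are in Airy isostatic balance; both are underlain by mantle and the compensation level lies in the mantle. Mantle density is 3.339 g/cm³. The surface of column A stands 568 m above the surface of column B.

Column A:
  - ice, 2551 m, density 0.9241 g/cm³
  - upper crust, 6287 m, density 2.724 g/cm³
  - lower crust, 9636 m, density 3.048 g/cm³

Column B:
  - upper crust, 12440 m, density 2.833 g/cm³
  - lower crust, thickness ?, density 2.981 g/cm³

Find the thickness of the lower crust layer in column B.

Take the compensation level at the base of the deeper column (depth z_c below the surface of column A) and equate Σ ρ_i t_i down to z_c; mantle fills any gap and the z_c terms cancel.
Column A: 2551×0.9241 + 6287×2.724 + 9636×3.048 + (z_c − 18474)×3.339
Column B: 568×0 + 12440×2.833 + x×2.981 + (z_c − 568 − 12440 − x)×3.339
The z_c×3.339 term appears on both sides and cancels. Collect the known terms of each column as K = Σ(ρt)_known − 3.339 × (depth of known layers): K_A = 48853.6951 − 3.339×18474 = −12830.9909; K_B = 35242.52 − 3.339×(568 + 12440) = −8191.192.
Balance: K_A = K_B − x×(3.339 − 2.981), so x = (K_B − K_A)/(3.339 − 2.981) = 4639.8/0.358 = 13000 m.

13000 m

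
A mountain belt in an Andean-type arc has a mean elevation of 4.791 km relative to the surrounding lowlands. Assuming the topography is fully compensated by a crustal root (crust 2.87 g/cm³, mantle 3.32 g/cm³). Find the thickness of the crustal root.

30.6 km

For local isostatic compensation: the weight of the topography is balanced by the buoyancy of the root, ρ_c h = (ρ_m − ρ_c) r.
r = h · ρ_c / (ρ_m − ρ_c) = 4.791 km × 2.87 / (3.32 − 2.87) = 30.6 km.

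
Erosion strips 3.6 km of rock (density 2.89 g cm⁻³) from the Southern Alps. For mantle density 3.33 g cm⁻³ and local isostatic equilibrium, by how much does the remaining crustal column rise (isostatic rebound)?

Unloading: uplift u = e ρ_c/ρ_m = 3.6 km × 2.89/3.33 = 3.12 km.

3.12 km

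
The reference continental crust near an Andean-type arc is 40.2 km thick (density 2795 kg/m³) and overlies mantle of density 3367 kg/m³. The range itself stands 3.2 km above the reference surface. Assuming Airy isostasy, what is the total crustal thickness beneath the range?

59 km

Root depth r = h ρ_c / (ρ_m − ρ_c) = 3.2 km × 2795 / 572 = 15.64 km.
Total thickness = T + h + r = 40.2 km + 3.2 km + 15.64 km = 59 km.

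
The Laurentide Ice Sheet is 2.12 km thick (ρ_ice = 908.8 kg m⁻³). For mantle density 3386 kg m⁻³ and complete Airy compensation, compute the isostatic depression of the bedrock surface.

Isostatic balance requires: the ice load ρ_ice t is balanced by mantle displaced below, ρ_m s.
s = t ρ_ice / ρ_m = 2.12 km × 908.8/3386 = 0.569 km.

0.569 km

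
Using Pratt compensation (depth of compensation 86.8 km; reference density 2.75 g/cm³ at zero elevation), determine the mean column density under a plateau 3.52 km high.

2.64 g/cm³

Pratt balance: ρ_ref D = ρ (D + h).
ρ = ρ_ref D/(D + h) = 2.75 × 86.8 km/(86.8 km + 3.52 km) = 2.64 g/cm³.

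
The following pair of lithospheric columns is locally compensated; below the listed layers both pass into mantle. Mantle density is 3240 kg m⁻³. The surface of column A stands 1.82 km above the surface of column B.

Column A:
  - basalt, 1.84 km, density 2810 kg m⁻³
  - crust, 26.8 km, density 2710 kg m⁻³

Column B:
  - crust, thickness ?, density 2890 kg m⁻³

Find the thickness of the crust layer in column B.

Take the compensation level at the base of the deeper column (depth z_c below the surface of column A) and equate Σ ρ_i t_i down to z_c; mantle fills any gap and the z_c terms cancel.
Column A: 1.84×2810 + 26.8×2710 + (z_c − 28.64)×3240
Column B: 1.82×0 + x×2890 + (z_c − 1.82 − 0 − x)×3240
The z_c×3240 term appears on both sides and cancels. Collect the known terms of each column as K = Σ(ρt)_known − 3240 × (depth of known layers): K_A = 77798.4 − 3240×28.64 = −14995.2; K_B = 0 − 3240×(1.82 + 0) = −5896.8.
Balance: K_A = K_B − x×(3240 − 2890), so x = (K_B − K_A)/(3240 − 2890) = 9098.4/350 = 26 km.

26 km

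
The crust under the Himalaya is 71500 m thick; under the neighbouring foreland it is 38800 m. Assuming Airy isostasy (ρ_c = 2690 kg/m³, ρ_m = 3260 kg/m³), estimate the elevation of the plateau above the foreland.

5720 m

Excess crust Δ = 71500 m − 38800 m = 32700 m, split between elevation h and root r with h + r = Δ.
Airy balance ρ_c h = (ρ_m − ρ_c) r gives r = h ρ_c/(ρ_m − ρ_c), so h (1 + ρ_c/(ρ_m − ρ_c)) = Δ, i.e. h = Δ (ρ_m − ρ_c)/ρ_m.
h = 32700 m × 570/3260 = 5720 m.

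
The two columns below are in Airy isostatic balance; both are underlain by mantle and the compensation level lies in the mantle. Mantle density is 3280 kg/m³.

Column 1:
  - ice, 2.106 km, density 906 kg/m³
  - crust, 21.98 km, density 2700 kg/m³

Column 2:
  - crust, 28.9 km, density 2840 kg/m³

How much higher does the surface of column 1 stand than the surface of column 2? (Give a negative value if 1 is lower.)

For any compensation level in the mantle, the mantle terms cancel and isostasy reduces to e = (Σt_1 − Σt_2) − (Σ(ρt)_1 − Σ(ρt)_2) / ρ_m.
Σt_1 = 24.086 km; Σt_2 = 28.9 km; Σ(ρt)_1 = 61254.036; Σ(ρt)_2 = 82076 (in km·kg/m³).
e = (24.086 − 28.9) − (61254.036 − 82076) / 3280 = 1.53 km.

1.53 km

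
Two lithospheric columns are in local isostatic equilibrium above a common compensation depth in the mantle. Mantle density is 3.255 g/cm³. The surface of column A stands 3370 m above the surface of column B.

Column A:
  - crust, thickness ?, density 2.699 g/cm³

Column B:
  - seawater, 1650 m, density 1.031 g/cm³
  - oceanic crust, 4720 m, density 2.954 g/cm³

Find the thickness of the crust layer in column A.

Take the compensation level at the base of the deeper column (depth z_c below the surface of column A) and equate Σ ρ_i t_i down to z_c; mantle fills any gap and the z_c terms cancel.
Column A: x×2.699 + (z_c − 0 − x)×3.255
Column B: 3370×0 + 1650×1.031 + 4720×2.954 + (z_c − 3370 − 6370)×3.255
The z_c×3.255 term appears on both sides and cancels. Collect the known terms of each column as K = Σ(ρt)_known − 3.255 × (depth of known layers): K_A = 0 − 3.255×0 = 0; K_B = 15644.03 − 3.255×(3370 + 6370) = −16059.67.
Balance: K_A − x×(3.255 − 2.699) = K_B, so x = (K_A − K_B)/(3.255 − 2.699) = 16059.7/0.556 = 28900 m.

28900 m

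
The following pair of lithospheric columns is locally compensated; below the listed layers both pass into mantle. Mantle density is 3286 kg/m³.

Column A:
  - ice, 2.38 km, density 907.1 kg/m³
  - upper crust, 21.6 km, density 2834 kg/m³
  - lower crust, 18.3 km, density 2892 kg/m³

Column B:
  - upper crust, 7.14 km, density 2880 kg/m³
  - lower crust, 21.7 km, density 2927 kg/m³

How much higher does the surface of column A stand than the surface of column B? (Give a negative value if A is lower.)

3.64 km

For any compensation level in the mantle, the mantle terms cancel and isostasy reduces to e = (Σt_A − Σt_B) − (Σ(ρt)_A − Σ(ρt)_B) / ρ_m.
Σt_A = 42.28 km; Σt_B = 28.84 km; Σ(ρt)_A = 116296.898; Σ(ρt)_B = 84079.1 (in km·kg/m³).
e = (42.28 − 28.84) − (116296.898 − 84079.1) / 3286 = 3.64 km.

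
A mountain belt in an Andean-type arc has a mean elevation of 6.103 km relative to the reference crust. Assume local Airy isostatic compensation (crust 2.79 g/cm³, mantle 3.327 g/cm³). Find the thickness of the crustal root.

31.7 km

Equating mass per unit area of the two columns: the weight of the topography is balanced by the buoyancy of the root, ρ_c h = (ρ_m − ρ_c) r.
r = h · ρ_c / (ρ_m − ρ_c) = 6.103 km × 2.79 / (3.327 − 2.79) = 31.7 km.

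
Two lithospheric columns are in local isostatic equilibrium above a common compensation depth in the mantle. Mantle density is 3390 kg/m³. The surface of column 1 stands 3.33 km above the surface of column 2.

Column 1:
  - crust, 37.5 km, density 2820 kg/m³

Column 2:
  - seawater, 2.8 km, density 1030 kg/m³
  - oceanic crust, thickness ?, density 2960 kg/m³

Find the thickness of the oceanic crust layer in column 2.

8.09 km

Take the compensation level at the base of the deeper column (depth z_c below the surface of column 1) and equate Σ ρ_i t_i down to z_c; mantle fills any gap and the z_c terms cancel.
Column 1: 37.5×2820 + (z_c − 37.5)×3390
Column 2: 3.33×0 + 2.8×1030 + x×2960 + (z_c − 3.33 − 2.8 − x)×3390
The z_c×3390 term appears on both sides and cancels. Collect the known terms of each column as K = Σ(ρt)_known − 3390 × (depth of known layers): K_1 = 105750 − 3390×37.5 = −21375; K_2 = 2884 − 3390×(3.33 + 2.8) = −17896.7.
Balance: K_1 = K_2 − x×(3390 − 2960), so x = (K_2 − K_1)/(3390 − 2960) = 3478.3/430 = 8.09 km.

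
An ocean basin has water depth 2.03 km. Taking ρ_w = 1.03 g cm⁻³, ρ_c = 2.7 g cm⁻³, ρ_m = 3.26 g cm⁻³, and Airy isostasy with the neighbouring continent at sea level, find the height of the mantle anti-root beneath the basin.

6.05 km

Equating mass per unit area of the two columns: replacing crust with seawater at the top is compensated by replacing crust with mantle at the base: d (ρ_c − ρ_w) = a (ρ_m − ρ_c).
a = d (ρ_c − ρ_w)/(ρ_m − ρ_c) = 2.03 km × 1.67/0.56 = 6.05 km.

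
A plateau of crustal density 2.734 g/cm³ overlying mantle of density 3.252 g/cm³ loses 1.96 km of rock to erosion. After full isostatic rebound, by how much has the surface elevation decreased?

0.312 km

Rebound u = e ρ_c/ρ_m = 1.96 km × 2.734/3.252 = 1.648 km.
Net surface drop = e − u = 1.96 km − 1.648 km = e (ρ_m − ρ_c)/ρ_m = 0.312 km.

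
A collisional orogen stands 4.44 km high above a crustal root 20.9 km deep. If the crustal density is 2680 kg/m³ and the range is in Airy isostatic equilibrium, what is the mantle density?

3250 kg/m³

Airy balance: ρ_c h = (ρ_m − ρ_c) r → ρ_m = ρ_c (1 + h/r).
ρ_m = 2680 × (1 + 4.44 km/20.9 km) = 3250 kg/m³.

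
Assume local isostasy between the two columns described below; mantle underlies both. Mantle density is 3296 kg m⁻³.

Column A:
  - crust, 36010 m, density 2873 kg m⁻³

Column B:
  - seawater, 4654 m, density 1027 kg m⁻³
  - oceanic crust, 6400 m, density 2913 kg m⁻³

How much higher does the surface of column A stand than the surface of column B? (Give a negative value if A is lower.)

674 m

For any compensation level in the mantle, the mantle terms cancel and isostasy reduces to e = (Σt_A − Σt_B) − (Σ(ρt)_A − Σ(ρt)_B) / ρ_m.
Σt_A = 36010 m; Σt_B = 11054 m; Σ(ρt)_A = 103456730; Σ(ρt)_B = 23422858 (in m·kg m⁻³).
e = (36010 − 11054) − (103456730 − 23422858) / 3296 = 674 m.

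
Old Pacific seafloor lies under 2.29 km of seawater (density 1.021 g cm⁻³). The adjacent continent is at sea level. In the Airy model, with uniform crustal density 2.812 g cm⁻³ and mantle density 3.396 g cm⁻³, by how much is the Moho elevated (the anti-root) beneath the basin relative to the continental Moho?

7.02 km

In Airy isostatic equilibrium: replacing crust with seawater at the top is compensated by replacing crust with mantle at the base: d (ρ_c − ρ_w) = a (ρ_m − ρ_c).
a = d (ρ_c − ρ_w)/(ρ_m − ρ_c) = 2.29 km × 1.791/0.584 = 7.02 km.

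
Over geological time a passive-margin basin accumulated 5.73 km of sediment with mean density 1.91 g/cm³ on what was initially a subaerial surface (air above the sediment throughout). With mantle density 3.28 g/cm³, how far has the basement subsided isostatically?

3.34 km

Subaerial load: s = t ρ_sed / ρ_m = 5.73 km × 1.91/3.28 = 3.34 km.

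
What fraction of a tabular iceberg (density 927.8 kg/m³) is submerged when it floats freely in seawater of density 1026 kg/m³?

Submerged fraction = ρ_obj/ρ_fluid = 927.8/1026 = 90.4%.

90.4%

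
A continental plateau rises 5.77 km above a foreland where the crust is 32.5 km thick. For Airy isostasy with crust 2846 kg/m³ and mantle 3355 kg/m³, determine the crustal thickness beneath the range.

70.5 km

Root depth r = h ρ_c / (ρ_m − ρ_c) = 5.77 km × 2846 / 509 = 32.26 km.
Total thickness = T + h + r = 32.5 km + 5.77 km + 32.26 km = 70.5 km.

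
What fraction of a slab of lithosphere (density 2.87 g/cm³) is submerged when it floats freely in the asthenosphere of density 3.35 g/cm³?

0.857

Submerged fraction = ρ_obj/ρ_fluid = 2.87/3.35 = 0.857.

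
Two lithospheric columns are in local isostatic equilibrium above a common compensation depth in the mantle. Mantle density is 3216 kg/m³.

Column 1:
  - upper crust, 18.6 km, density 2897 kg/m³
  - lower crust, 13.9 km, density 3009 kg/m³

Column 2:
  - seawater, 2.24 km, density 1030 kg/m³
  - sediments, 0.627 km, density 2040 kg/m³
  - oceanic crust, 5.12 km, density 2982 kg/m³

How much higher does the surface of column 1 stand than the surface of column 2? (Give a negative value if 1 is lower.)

For any compensation level in the mantle, the mantle terms cancel and isostasy reduces to e = (Σt_1 − Σt_2) − (Σ(ρt)_1 − Σ(ρt)_2) / ρ_m.
Σt_1 = 32.5 km; Σt_2 = 7.987 km; Σ(ρt)_1 = 95709.3; Σ(ρt)_2 = 18854.12 (in km·kg/m³).
e = (32.5 − 7.987) − (95709.3 − 18854.12) / 3216 = 0.615 km.

0.615 km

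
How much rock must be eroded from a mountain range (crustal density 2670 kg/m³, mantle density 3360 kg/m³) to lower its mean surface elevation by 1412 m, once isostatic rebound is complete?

Net drop Δ = e − u = e − e ρ_c/ρ_m = e (ρ_m − ρ_c)/ρ_m.
e = Δ ρ_m/(ρ_m − ρ_c) = 1412 m × 3360/690 = 6880 m.

6880 m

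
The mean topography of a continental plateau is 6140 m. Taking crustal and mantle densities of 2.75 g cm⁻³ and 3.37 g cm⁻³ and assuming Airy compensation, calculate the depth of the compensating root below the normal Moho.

27200 m

Isostatic balance requires: the weight of the topography is balanced by the buoyancy of the root, ρ_c h = (ρ_m − ρ_c) r.
r = h · ρ_c / (ρ_m − ρ_c) = 6140 m × 2.75 / (3.37 − 2.75) = 27200 m.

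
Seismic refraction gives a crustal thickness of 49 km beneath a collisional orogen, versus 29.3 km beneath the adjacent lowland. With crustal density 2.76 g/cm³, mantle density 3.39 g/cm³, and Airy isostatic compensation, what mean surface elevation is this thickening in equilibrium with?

3.66 km

Excess crust Δ = 49 km − 29.3 km = 19.7 km, split between elevation h and root r with h + r = Δ.
Airy balance ρ_c h = (ρ_m − ρ_c) r gives r = h ρ_c/(ρ_m − ρ_c), so h (1 + ρ_c/(ρ_m − ρ_c)) = Δ, i.e. h = Δ (ρ_m − ρ_c)/ρ_m.
h = 19.7 km × 0.63/3.39 = 3.66 km.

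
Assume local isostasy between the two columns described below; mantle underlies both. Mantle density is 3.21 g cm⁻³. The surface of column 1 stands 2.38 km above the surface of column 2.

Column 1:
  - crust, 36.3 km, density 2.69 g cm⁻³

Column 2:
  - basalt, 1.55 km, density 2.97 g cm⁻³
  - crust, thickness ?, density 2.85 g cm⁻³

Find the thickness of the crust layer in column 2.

30.2 km

Take the compensation level at the base of the deeper column (depth z_c below the surface of column 1) and equate Σ ρ_i t_i down to z_c; mantle fills any gap and the z_c terms cancel.
Column 1: 36.3×2.69 + (z_c − 36.3)×3.21
Column 2: 2.38×0 + 1.55×2.97 + x×2.85 + (z_c − 2.38 − 1.55 − x)×3.21
The z_c×3.21 term appears on both sides and cancels. Collect the known terms of each column as K = Σ(ρt)_known − 3.21 × (depth of known layers): K_1 = 97.647 − 3.21×36.3 = −18.876; K_2 = 4.6035 − 3.21×(2.38 + 1.55) = −8.0118.
Balance: K_1 = K_2 − x×(3.21 − 2.85), so x = (K_2 − K_1)/(3.21 − 2.85) = 10.8642/0.36 = 30.2 km.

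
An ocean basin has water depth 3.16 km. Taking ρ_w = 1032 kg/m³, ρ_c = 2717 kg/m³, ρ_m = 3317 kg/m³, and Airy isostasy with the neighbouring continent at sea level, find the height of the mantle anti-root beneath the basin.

8.87 km

In Airy isostatic equilibrium: replacing crust with seawater at the top is compensated by replacing crust with mantle at the base: d (ρ_c − ρ_w) = a (ρ_m − ρ_c).
a = d (ρ_c − ρ_w)/(ρ_m − ρ_c) = 3.16 km × 1685/600 = 8.87 km.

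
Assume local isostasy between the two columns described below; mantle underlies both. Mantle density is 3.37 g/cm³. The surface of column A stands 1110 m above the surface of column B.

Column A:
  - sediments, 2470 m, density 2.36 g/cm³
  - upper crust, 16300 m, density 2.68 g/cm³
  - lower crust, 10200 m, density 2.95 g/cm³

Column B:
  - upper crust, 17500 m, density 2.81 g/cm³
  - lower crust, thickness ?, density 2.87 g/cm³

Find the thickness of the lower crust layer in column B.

8970 m

Take the compensation level at the base of the deeper column (depth z_c below the surface of column A) and equate Σ ρ_i t_i down to z_c; mantle fills any gap and the z_c terms cancel.
Column A: 2470×2.36 + 16300×2.68 + 10200×2.95 + (z_c − 28970)×3.37
Column B: 1110×0 + 17500×2.81 + x×2.87 + (z_c − 1110 − 17500 − x)×3.37
The z_c×3.37 term appears on both sides and cancels. Collect the known terms of each column as K = Σ(ρt)_known − 3.37 × (depth of known layers): K_A = 79603.2 − 3.37×28970 = −18025.7; K_B = 49175 − 3.37×(1110 + 17500) = −13540.7.
Balance: K_A = K_B − x×(3.37 − 2.87), so x = (K_B − K_A)/(3.37 − 2.87) = 4485/0.5 = 8970 m.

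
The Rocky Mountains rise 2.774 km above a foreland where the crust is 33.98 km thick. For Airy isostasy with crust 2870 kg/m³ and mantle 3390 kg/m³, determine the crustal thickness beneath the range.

52.1 km

Root depth r = h ρ_c / (ρ_m − ρ_c) = 2.774 km × 2870 / 520 = 15.31 km.
Total thickness = T + h + r = 33.98 km + 2.774 km + 15.31 km = 52.1 km.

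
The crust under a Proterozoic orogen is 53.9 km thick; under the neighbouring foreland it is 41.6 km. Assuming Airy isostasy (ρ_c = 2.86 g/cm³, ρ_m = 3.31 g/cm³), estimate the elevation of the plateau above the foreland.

Excess crust Δ = 53.9 km − 41.6 km = 12.3 km, split between elevation h and root r with h + r = Δ.
Airy balance ρ_c h = (ρ_m − ρ_c) r gives r = h ρ_c/(ρ_m − ρ_c), so h (1 + ρ_c/(ρ_m − ρ_c)) = Δ, i.e. h = Δ (ρ_m − ρ_c)/ρ_m.
h = 12.3 km × 0.45/3.31 = 1.67 km.

1.67 km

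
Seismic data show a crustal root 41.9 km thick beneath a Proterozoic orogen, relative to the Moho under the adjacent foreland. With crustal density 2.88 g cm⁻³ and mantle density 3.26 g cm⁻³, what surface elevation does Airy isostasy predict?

5.53 km

Balancing pressure at the compensation depth: ρ_c h = (ρ_m − ρ_c) r.
h = r (ρ_m − ρ_c) / ρ_c = 41.9 km × (3.26 − 2.88) / 2.88 = 5.53 km.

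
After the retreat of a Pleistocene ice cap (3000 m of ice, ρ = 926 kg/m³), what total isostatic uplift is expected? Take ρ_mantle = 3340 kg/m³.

Removing the load lets mantle flow back in; uplift u satisfies ρ_ice t = ρ_m u.
u = t ρ_ice/ρ_m = 3000 m × 926/3340 = 832 m.

832 m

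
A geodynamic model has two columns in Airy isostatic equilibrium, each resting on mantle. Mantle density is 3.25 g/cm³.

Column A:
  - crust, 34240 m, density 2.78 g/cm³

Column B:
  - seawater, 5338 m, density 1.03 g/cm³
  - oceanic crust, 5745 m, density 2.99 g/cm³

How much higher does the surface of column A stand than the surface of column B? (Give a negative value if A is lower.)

For any compensation level in the mantle, the mantle terms cancel and isostasy reduces to e = (Σt_A − Σt_B) − (Σ(ρt)_A − Σ(ρt)_B) / ρ_m.
Σt_A = 34240 m; Σt_B = 11083 m; Σ(ρt)_A = 95187.2; Σ(ρt)_B = 22675.69 (in m·g/cm³).
e = (34240 − 11083) − (95187.2 − 22675.69) / 3.25 = 846 m.

846 m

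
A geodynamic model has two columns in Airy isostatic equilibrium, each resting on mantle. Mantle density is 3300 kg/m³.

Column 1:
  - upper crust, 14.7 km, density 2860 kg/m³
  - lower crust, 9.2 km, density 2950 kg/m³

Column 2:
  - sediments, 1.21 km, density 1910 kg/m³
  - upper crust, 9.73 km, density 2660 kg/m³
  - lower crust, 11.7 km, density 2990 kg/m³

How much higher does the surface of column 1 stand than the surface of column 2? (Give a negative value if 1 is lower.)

For any compensation level in the mantle, the mantle terms cancel and isostasy reduces to e = (Σt_1 − Σt_2) − (Σ(ρt)_1 − Σ(ρt)_2) / ρ_m.
Σt_1 = 23.9 km; Σt_2 = 22.64 km; Σ(ρt)_1 = 69182; Σ(ρt)_2 = 63175.9 (in km·kg/m³).
e = (23.9 − 22.64) − (69182 − 63175.9) / 3300 = −0.56 km.

−0.56 km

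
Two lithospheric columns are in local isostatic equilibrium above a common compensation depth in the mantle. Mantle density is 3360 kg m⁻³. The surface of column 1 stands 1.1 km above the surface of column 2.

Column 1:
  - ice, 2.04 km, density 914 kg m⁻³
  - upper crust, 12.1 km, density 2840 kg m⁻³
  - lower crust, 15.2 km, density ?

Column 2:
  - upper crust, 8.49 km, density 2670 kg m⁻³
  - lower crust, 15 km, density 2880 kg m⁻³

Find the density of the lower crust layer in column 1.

3000 kg m⁻³

Take the compensation level at the base of the deeper column (depth z_c below the surface of column 1) and equate Σ ρ_i t_i down to z_c; mantle fills any gap and the z_c terms cancel.
Column 1: 2.04×914 + 12.1×2840 + 15.2×ρ + (z_c − 29.34)×3360
Column 2: 1.1×0 + 8.49×2670 + 15×2880 + (z_c − 1.1 − 23.49)×3360
The z_c×3360 term appears on both sides and cancels. Collect the known terms of each column as K = Σ(ρt)_known − 3360 × (depth of known layers): K_1 = 36228.56 − 3360×29.34 = −62353.84; K_2 = 65868.3 − 3360×(1.1 + 23.49) = −16754.1.
Balance: K_1 + 15.2×ρ = K_2, so ρ = (K_2 − K_1)/15.2 = 45599.7/15.2 = 3000 kg m⁻³.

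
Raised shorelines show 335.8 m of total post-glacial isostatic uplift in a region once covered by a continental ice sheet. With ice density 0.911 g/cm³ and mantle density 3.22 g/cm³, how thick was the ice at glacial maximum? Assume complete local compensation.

u = t ρ_ice/ρ_m → t = u ρ_m/ρ_ice = 335.8 m × 3.22/0.911 = 1190 m.

1190 m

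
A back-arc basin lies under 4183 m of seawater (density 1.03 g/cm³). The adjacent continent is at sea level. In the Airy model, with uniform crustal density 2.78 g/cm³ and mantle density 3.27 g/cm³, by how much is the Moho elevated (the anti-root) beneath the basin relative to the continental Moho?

By Archimedes' principle applied to the lithosphere: replacing crust with seawater at the top is compensated by replacing crust with mantle at the base: d (ρ_c − ρ_w) = a (ρ_m − ρ_c).
a = d (ρ_c − ρ_w)/(ρ_m − ρ_c) = 4183 m × 1.75/0.49 = 14900 m.

14900 m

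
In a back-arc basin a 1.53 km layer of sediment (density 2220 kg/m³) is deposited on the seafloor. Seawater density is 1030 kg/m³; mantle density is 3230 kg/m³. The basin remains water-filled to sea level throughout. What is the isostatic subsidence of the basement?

0.828 km

Submarine loading: the sediment displaces seawater, and the subsidence is in turn flooded, so s (ρ_m − ρ_w) = t (ρ_sed − ρ_w).
s = 1.53 km × (2220 − 1030) / (3230 − 1030) = 0.828 km.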